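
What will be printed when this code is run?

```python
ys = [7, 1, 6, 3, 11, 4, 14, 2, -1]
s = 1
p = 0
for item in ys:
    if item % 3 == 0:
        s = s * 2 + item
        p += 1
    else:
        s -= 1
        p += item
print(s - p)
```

item=7: not %3==0, s = 1-1 = 0; p=7
item=1: not %3==0, s = 0-1 = -1; p=8
item=6: %3==0, s = (-1)*2+6 = 4; p=9
item=3: %3==0, s = 4*2+3 = 11; p=10
item=11: not %3==0, s = 11-1 = 10; p=21
item=4: not %3==0, s = 10-1 = 9; p=25
item=14: not %3==0, s = 9-1 = 8; p=39
item=2: not %3==0, s = 8-1 = 7; p=41
item=-1: not %3==0, s = 7-1 = 6; p=40
s-p = 6-40 = -34

-34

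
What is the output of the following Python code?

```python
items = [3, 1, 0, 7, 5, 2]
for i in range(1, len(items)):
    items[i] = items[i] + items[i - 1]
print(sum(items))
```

56

i=1: items[1] = 1+3 = 4 → [3, 4, 0, 7, 5, 2]
i=2: items[2] = 0+4 = 4 → [3, 4, 4, 7, 5, 2]
i=3: items[3] = 7+4 = 11 → [3, 4, 4, 11, 5, 2]
i=4: items[4] = 5+11 = 16 → [3, 4, 4, 11, 16, 2]
i=5: items[5] = 2+16 = 18 → [3, 4, 4, 11, 16, 18]
sum = 56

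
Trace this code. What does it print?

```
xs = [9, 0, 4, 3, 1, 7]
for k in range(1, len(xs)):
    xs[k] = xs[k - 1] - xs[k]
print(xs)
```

k=1: xs[1] = 9-0 = 9 → [9, 9, 4, 3, 1, 7]
k=2: xs[2] = 9-4 = 5 → [9, 9, 5, 3, 1, 7]
k=3: xs[3] = 5-3 = 2 → [9, 9, 5, 2, 1, 7]
k=4: xs[4] = 2-1 = 1 → [9, 9, 5, 2, 1, 7]
k=5: xs[5] = 1-7 = -6 → [9, 9, 5, 2, 1, -6]

[9, 9, 5, 2, 1, -6]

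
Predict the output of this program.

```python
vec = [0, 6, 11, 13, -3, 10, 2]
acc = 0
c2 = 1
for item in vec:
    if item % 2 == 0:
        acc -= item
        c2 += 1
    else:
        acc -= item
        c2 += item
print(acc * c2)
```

item=0: even, acc = 0-0 = 0; c2=2
item=6: even, acc = 0-6 = -6; c2=3
item=11: not even, acc = (-6)-11 = -17; c2=14
item=13: not even, acc = (-17)-13 = -30; c2=27
item=-3: not even, acc = (-30)-(-3) = -27; c2=24
item=10: even, acc = (-27)-10 = -37; c2=25
item=2: even, acc = (-37)-2 = -39; c2=26
acc*c2 = (-39)*26 = -1014

-1014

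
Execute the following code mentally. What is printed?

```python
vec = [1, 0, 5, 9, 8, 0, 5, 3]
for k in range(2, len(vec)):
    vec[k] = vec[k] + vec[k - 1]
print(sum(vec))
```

k=2: vec[2] = 5+0 = 5 → [1, 0, 5, 9, 8, 0, 5, 3]
k=3: vec[3] = 9+5 = 14 → [1, 0, 5, 14, 8, 0, 5, 3]
k=4: vec[4] = 8+14 = 22 → [1, 0, 5, 14, 22, 0, 5, 3]
k=5: vec[5] = 0+22 = 22 → [1, 0, 5, 14, 22, 22, 5, 3]
k=6: vec[6] = 5+22 = 27 → [1, 0, 5, 14, 22, 22, 27, 3]
k=7: vec[7] = 3+27 = 30 → [1, 0, 5, 14, 22, 22, 27, 30]
sum = 121

121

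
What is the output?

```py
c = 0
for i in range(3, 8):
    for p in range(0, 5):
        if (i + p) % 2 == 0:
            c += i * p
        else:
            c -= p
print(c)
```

i=3,p=0: odd sum, c = 0-0 = 0
i=3,p=1: even sum, c = 0+3 = 3
i=3,p=2: odd sum, c = 3-2 = 1
i=3,p=3: even sum, c = 1+9 = 10
i=3,p=4: odd sum, c = 10-4 = 6
i=4,p=0: even sum, c = 6+0 = 6
i=4,p=1: odd sum, c = 6-1 = 5
i=4,p=2: even sum, c = 5+8 = 13
i=4,p=3: odd sum, c = 13-3 = 10
i=4,p=4: even sum, c = 10+16 = 26
i=5,p=0: odd sum, c = 26-0 = 26
i=5,p=1: even sum, c = 26+5 = 31
i=5,p=2: odd sum, c = 31-2 = 29
i=5,p=3: even sum, c = 29+15 = 44
i=5,p=4: odd sum, c = 44-4 = 40
i=6,p=0: even sum, c = 40+0 = 40
i=6,p=1: odd sum, c = 40-1 = 39
i=6,p=2: even sum, c = 39+12 = 51
i=6,p=3: odd sum, c = 51-3 = 48
i=6,p=4: even sum, c = 48+24 = 72
i=7,p=0: odd sum, c = 72-0 = 72
i=7,p=1: even sum, c = 72+7 = 79
i=7,p=2: odd sum, c = 79-2 = 77
i=7,p=3: even sum, c = 77+21 = 98
i=7,p=4: odd sum, c = 98-4 = 94

94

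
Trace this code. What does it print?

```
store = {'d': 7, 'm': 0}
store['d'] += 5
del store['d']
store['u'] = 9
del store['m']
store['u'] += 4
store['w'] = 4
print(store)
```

{'u': 13, 'w': 4}

store['d'] = 7+5 = 12 → {'d': 12, 'm': 0}
del 'd' → {'m': 0}
store['u'] = 9 → {'m': 0, 'u': 9}
del 'm' → {'u': 9}
store['u'] = 9+4 = 13 → {'u': 13}
store['w'] = 4 → {'u': 13, 'w': 4}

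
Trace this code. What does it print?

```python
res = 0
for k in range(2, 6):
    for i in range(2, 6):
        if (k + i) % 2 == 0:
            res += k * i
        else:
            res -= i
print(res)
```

72

k=2,i=2: even sum, res = 0+4 = 4
k=2,i=3: odd sum, res = 4-3 = 1
k=2,i=4: even sum, res = 1+8 = 9
k=2,i=5: odd sum, res = 9-5 = 4
k=3,i=2: odd sum, res = 4-2 = 2
k=3,i=3: even sum, res = 2+9 = 11
k=3,i=4: odd sum, res = 11-4 = 7
k=3,i=5: even sum, res = 7+15 = 22
k=4,i=2: even sum, res = 22+8 = 30
k=4,i=3: odd sum, res = 30-3 = 27
k=4,i=4: even sum, res = 27+16 = 43
k=4,i=5: odd sum, res = 43-5 = 38
k=5,i=2: odd sum, res = 38-2 = 36
k=5,i=3: even sum, res = 36+15 = 51
k=5,i=4: odd sum, res = 51-4 = 47
k=5,i=5: even sum, res = 47+25 = 72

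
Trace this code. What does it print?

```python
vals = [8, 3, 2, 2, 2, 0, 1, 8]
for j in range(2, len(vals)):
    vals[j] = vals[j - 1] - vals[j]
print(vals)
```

j=2: vals[2] = 3-2 = 1 → [8, 3, 1, 2, 2, 0, 1, 8]
j=3: vals[3] = 1-2 = -1 → [8, 3, 1, -1, 2, 0, 1, 8]
j=4: vals[4] = (-1)-2 = -3 → [8, 3, 1, -1, -3, 0, 1, 8]
j=5: vals[5] = (-3)-0 = -3 → [8, 3, 1, -1, -3, -3, 1, 8]
j=6: vals[6] = (-3)-1 = -4 → [8, 3, 1, -1, -3, -3, -4, 8]
j=7: vals[7] = (-4)-8 = -12 → [8, 3, 1, -1, -3, -3, -4, -12]

[8, 3, 1, -1, -3, -3, -4, -12]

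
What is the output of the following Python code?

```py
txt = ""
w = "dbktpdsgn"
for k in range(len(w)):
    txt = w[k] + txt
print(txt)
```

ngsdptkbd

k=0: prepend 'd' → 'd'
k=1: prepend 'b' → 'bd'
k=2: prepend 'k' → 'kbd'
k=3: prepend 't' → 'tkbd'
k=4: prepend 'p' → 'ptkbd'
k=5: prepend 'd' → 'dptkbd'
k=6: prepend 's' → 'sdptkbd'
k=7: prepend 'g' → 'gsdptkbd'
k=8: prepend 'n' → 'ngsdptkbd'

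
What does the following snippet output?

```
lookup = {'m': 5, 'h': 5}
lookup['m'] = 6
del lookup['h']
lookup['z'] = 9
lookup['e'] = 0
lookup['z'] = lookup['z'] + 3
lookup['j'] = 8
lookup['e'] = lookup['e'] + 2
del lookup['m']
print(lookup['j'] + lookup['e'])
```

10

lookup['m'] = 6 → {'m': 6, 'h': 5}
del 'h' → {'m': 6}
lookup['z'] = 9 → {'m': 6, 'z': 9}
lookup['e'] = 0 → {'m': 6, 'z': 9, 'e': 0}
lookup['z'] = lookup['z']+3 = 12 → {'m': 6, 'z': 12, 'e': 0}
lookup['j'] = 8 → {'m': 6, 'z': 12, 'e': 0, 'j': 8}
lookup['e'] = lookup['e']+2 = 2 → {'m': 6, 'z': 12, 'e': 2, 'j': 8}
del 'm' → {'z': 12, 'e': 2, 'j': 8}
lookup['j']+lookup['e'] = 8+2 = 10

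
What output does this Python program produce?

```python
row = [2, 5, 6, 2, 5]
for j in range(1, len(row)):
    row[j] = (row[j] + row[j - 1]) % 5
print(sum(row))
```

j=1: row[1] = (5+2)%5 = 2 → [2, 2, 6, 2, 5]
j=2: row[2] = (6+2)%5 = 3 → [2, 2, 3, 2, 5]
j=3: row[3] = (2+3)%5 = 0 → [2, 2, 3, 0, 5]
j=4: row[4] = (5+0)%5 = 0 → [2, 2, 3, 0, 0]
sum = 7

7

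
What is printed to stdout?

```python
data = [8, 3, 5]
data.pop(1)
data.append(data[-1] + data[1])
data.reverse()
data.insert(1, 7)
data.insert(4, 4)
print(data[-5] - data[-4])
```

pop(1) removes 3 → [8, 5]
append data[-1]+data[1] = 5+5 = 10 → [8, 5, 10]
reverse → [10, 5, 8]
insert 7 at 1 → [10, 7, 5, 8]
insert 4 at 4 → [10, 7, 5, 8, 4]
data[-5]-data[-4] = 10-7 = 3

3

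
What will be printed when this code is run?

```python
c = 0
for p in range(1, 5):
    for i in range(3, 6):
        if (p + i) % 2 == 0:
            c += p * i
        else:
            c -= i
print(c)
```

32

p=1,i=3: even sum, c = 0+3 = 3
p=1,i=4: odd sum, c = 3-4 = -1
p=1,i=5: even sum, c = (-1)+5 = 4
p=2,i=3: odd sum, c = 4-3 = 1
p=2,i=4: even sum, c = 1+8 = 9
p=2,i=5: odd sum, c = 9-5 = 4
p=3,i=3: even sum, c = 4+9 = 13
p=3,i=4: odd sum, c = 13-4 = 9
p=3,i=5: even sum, c = 9+15 = 24
p=4,i=3: odd sum, c = 24-3 = 21
p=4,i=4: even sum, c = 21+16 = 37
p=4,i=5: odd sum, c = 37-5 = 32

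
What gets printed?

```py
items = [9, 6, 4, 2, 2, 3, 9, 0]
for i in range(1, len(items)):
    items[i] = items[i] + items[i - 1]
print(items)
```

[9, 15, 19, 21, 23, 26, 35, 35]

i=1: items[1] = 6+9 = 15 → [9, 15, 4, 2, 2, 3, 9, 0]
i=2: items[2] = 4+15 = 19 → [9, 15, 19, 2, 2, 3, 9, 0]
i=3: items[3] = 2+19 = 21 → [9, 15, 19, 21, 2, 3, 9, 0]
i=4: items[4] = 2+21 = 23 → [9, 15, 19, 21, 23, 3, 9, 0]
i=5: items[5] = 3+23 = 26 → [9, 15, 19, 21, 23, 26, 9, 0]
i=6: items[6] = 9+26 = 35 → [9, 15, 19, 21, 23, 26, 35, 0]
i=7: items[7] = 0+35 = 35 → [9, 15, 19, 21, 23, 26, 35, 35]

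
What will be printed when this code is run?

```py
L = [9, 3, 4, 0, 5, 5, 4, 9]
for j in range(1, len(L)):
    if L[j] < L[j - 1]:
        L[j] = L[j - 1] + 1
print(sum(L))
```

100

j=1: 3<9, L[1] = 9+1 = 10 → [9, 10, 4, 0, 5, 5, 4, 9]
j=2: 4<10, L[2] = 10+1 = 11 → [9, 10, 11, 0, 5, 5, 4, 9]
j=3: 0<11, L[3] = 11+1 = 12 → [9, 10, 11, 12, 5, 5, 4, 9]
j=4: 5<12, L[4] = 12+1 = 13 → [9, 10, 11, 12, 13, 5, 4, 9]
j=5: 5<13, L[5] = 13+1 = 14 → [9, 10, 11, 12, 13, 14, 4, 9]
j=6: 4<14, L[6] = 14+1 = 15 → [9, 10, 11, 12, 13, 14, 15, 9]
j=7: 9<15, L[7] = 15+1 = 16 → [9, 10, 11, 12, 13, 14, 15, 16]
sum = 100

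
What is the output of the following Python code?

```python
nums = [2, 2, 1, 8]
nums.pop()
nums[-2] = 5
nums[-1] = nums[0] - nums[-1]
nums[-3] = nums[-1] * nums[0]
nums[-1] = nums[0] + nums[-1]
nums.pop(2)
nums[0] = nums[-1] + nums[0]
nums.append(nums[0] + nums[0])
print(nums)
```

pop() removes 8 → [2, 2, 1]
nums[-2] = 5 → [2, 5, 1]
nums[-1] = nums[0]-nums[-1] = 2-1 = 1 → [2, 5, 1]
nums[-3] = nums[-1]*nums[0] = 1*2 = 2 → [2, 5, 1]
nums[-1] = nums[0]+nums[-1] = 2+1 = 3 → [2, 5, 3]
pop(2) removes 3 → [2, 5]
nums[0] = nums[-1]+nums[0] = 5+2 = 7 → [7, 5]
append nums[0]+nums[0] = 7+7 = 14 → [7, 5, 14]

[7, 5, 14]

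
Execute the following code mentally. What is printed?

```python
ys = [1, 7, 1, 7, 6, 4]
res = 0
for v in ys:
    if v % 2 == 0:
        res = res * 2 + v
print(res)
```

16

v=1: not even
v=7: not even
v=1: not even
v=7: not even
v=6: even, res = 0*2+6 = 6
v=4: even, res = 6*2+4 = 16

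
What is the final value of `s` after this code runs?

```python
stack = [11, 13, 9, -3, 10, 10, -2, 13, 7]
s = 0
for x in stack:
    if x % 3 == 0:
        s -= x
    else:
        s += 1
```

x=11: not %3==0, s = 0+1 = 1
x=13: not %3==0, s = 1+1 = 2
x=9: %3==0, s = 2-9 = -7
x=-3: %3==0, s = (-7)-(-3) = -4
x=10: not %3==0, s = (-4)+1 = -3
x=10: not %3==0, s = (-3)+1 = -2
x=-2: not %3==0, s = (-2)+1 = -1
x=13: not %3==0, s = (-1)+1 = 0
x=7: not %3==0, s = 0+1 = 1

1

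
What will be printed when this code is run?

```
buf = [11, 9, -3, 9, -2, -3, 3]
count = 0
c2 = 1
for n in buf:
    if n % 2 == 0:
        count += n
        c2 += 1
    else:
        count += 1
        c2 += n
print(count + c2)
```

32

n=11: not even, count = 0+1 = 1; c2=12
n=9: not even, count = 1+1 = 2; c2=21
n=-3: not even, count = 2+1 = 3; c2=18
n=9: not even, count = 3+1 = 4; c2=27
n=-2: even, count = 4+(-2) = 2; c2=28
n=-3: not even, count = 2+1 = 3; c2=25
n=3: not even, count = 3+1 = 4; c2=28
count+c2 = 4+28 = 32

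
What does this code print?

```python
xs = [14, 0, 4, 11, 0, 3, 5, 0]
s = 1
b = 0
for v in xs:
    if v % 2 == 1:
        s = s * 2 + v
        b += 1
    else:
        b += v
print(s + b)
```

84

v=14: not odd; b=14
v=0: not odd; b=14
v=4: not odd; b=18
v=11: odd, s = 1*2+11 = 13; b=19
v=0: not odd; b=19
v=3: odd, s = 13*2+3 = 29; b=20
v=5: odd, s = 29*2+5 = 63; b=21
v=0: not odd; b=21
s+b = 63+21 = 84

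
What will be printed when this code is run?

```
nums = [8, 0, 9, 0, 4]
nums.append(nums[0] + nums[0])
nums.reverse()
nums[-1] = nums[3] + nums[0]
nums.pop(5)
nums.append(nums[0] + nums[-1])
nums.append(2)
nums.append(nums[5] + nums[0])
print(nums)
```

append nums[0]+nums[0] = 8+8 = 16 → [8, 0, 9, 0, 4, 16]
reverse → [16, 4, 0, 9, 0, 8]
nums[-1] = nums[3]+nums[0] = 9+16 = 25 → [16, 4, 0, 9, 0, 25]
pop(5) removes 25 → [16, 4, 0, 9, 0]
append nums[0]+nums[-1] = 16+0 = 16 → [16, 4, 0, 9, 0, 16]
append 2 → [16, 4, 0, 9, 0, 16, 2]
append nums[5]+nums[0] = 16+16 = 32 → [16, 4, 0, 9, 0, 16, 2, 32]

[16, 4, 0, 9, 0, 16, 2, 32]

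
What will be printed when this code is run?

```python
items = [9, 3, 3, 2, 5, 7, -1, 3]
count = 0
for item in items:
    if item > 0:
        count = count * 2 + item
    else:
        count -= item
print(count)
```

775

item=9: >0, count = 0*2+9 = 9
item=3: >0, count = 9*2+3 = 21
item=3: >0, count = 21*2+3 = 45
item=2: >0, count = 45*2+2 = 92
item=5: >0, count = 92*2+5 = 189
item=7: >0, count = 189*2+7 = 385
item=-1: not >0, count = 385-(-1) = 386
item=3: >0, count = 386*2+3 = 775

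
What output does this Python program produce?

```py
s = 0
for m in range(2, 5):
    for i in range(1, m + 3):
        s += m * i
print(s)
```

m=2,i=1: s = 0+2 = 2
m=2,i=2: s = 2+4 = 6
m=2,i=3: s = 6+6 = 12
m=2,i=4: s = 12+8 = 20
m=3,i=1: s = 20+3 = 23
m=3,i=2: s = 23+6 = 29
m=3,i=3: s = 29+9 = 38
m=3,i=4: s = 38+12 = 50
m=3,i=5: s = 50+15 = 65
m=4,i=1: s = 65+4 = 69
m=4,i=2: s = 69+8 = 77
m=4,i=3: s = 77+12 = 89
m=4,i=4: s = 89+16 = 105
m=4,i=5: s = 105+20 = 125
m=4,i=6: s = 125+24 = 149

149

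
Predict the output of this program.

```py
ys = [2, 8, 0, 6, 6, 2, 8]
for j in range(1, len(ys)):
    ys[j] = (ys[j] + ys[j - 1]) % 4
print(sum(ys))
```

8

j=1: ys[1] = (8+2)%4 = 2 → [2, 2, 0, 6, 6, 2, 8]
j=2: ys[2] = (0+2)%4 = 2 → [2, 2, 2, 6, 6, 2, 8]
j=3: ys[3] = (6+2)%4 = 0 → [2, 2, 2, 0, 6, 2, 8]
j=4: ys[4] = (6+0)%4 = 2 → [2, 2, 2, 0, 2, 2, 8]
j=5: ys[5] = (2+2)%4 = 0 → [2, 2, 2, 0, 2, 0, 8]
j=6: ys[6] = (8+0)%4 = 0 → [2, 2, 2, 0, 2, 0, 0]
sum = 8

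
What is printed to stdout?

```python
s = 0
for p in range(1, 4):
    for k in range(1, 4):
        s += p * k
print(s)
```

36

p=1,k=1: s = 0+1 = 1
p=1,k=2: s = 1+2 = 3
p=1,k=3: s = 3+3 = 6
p=2,k=1: s = 6+2 = 8
p=2,k=2: s = 8+4 = 12
p=2,k=3: s = 12+6 = 18
p=3,k=1: s = 18+3 = 21
p=3,k=2: s = 21+6 = 27
p=3,k=3: s = 27+9 = 36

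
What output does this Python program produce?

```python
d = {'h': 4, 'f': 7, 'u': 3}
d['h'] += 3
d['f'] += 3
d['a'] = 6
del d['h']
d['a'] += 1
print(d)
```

{'f': 10, 'u': 3, 'a': 7}

d['h'] = 4+3 = 7 → {'h': 7, 'f': 7, 'u': 3}
d['f'] = 7+3 = 10 → {'h': 7, 'f': 10, 'u': 3}
d['a'] = 6 → {'h': 7, 'f': 10, 'u': 3, 'a': 6}
del 'h' → {'f': 10, 'u': 3, 'a': 6}
d['a'] = 6+1 = 7 → {'f': 10, 'u': 3, 'a': 7}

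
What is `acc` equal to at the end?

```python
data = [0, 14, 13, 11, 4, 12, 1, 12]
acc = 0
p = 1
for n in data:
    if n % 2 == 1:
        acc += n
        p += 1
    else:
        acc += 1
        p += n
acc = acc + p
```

76

n=0: not odd, acc = 0+1 = 1; p=1
n=14: not odd, acc = 1+1 = 2; p=15
n=13: odd, acc = 2+13 = 15; p=16
n=11: odd, acc = 15+11 = 26; p=17
n=4: not odd, acc = 26+1 = 27; p=21
n=12: not odd, acc = 27+1 = 28; p=33
n=1: odd, acc = 28+1 = 29; p=34
n=12: not odd, acc = 29+1 = 30; p=46
acc+p = 30+46 = 76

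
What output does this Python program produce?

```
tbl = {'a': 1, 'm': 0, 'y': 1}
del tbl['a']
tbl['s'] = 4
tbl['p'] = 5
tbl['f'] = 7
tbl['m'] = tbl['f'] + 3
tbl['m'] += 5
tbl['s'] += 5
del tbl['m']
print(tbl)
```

{'y': 1, 's': 9, 'p': 5, 'f': 7}

del 'a' → {'m': 0, 'y': 1}
tbl['s'] = 4 → {'m': 0, 'y': 1, 's': 4}
tbl['p'] = 5 → {'m': 0, 'y': 1, 's': 4, 'p': 5}
tbl['f'] = 7 → {'m': 0, 'y': 1, 's': 4, 'p': 5, 'f': 7}
tbl['m'] = tbl['f']+3 = 10 → {'m': 10, 'y': 1, 's': 4, 'p': 5, 'f': 7}
tbl['m'] = 10+5 = 15 → {'m': 15, 'y': 1, 's': 4, 'p': 5, 'f': 7}
tbl['s'] = 4+5 = 9 → {'m': 15, 'y': 1, 's': 9, 'p': 5, 'f': 7}
del 'm' → {'y': 1, 's': 9, 'p': 5, 'f': 7}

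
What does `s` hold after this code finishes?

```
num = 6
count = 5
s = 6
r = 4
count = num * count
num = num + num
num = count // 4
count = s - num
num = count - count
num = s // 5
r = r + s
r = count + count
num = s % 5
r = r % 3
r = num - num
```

count = 6*5 = 30
num = 6+6 = 12
num = 30//4 = 7
count = 6-7 = -1
num = (-1)-(-1) = 0
num = 6//5 = 1
r = 4+6 = 10
r = (-1)+(-1) = -2
num = 6%5 = 1
r = (-2)%3 = 1
r = 1-1 = 0

6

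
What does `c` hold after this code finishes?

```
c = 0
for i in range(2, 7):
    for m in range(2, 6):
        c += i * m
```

i=2,m=2: c = 0+4 = 4
i=2,m=3: c = 4+6 = 10
i=2,m=4: c = 10+8 = 18
i=2,m=5: c = 18+10 = 28
i=3,m=2: c = 28+6 = 34
i=3,m=3: c = 34+9 = 43
i=3,m=4: c = 43+12 = 55
i=3,m=5: c = 55+15 = 70
i=4,m=2: c = 70+8 = 78
i=4,m=3: c = 78+12 = 90
i=4,m=4: c = 90+16 = 106
i=4,m=5: c = 106+20 = 126
i=5,m=2: c = 126+10 = 136
i=5,m=3: c = 136+15 = 151
i=5,m=4: c = 151+20 = 171
i=5,m=5: c = 171+25 = 196
i=6,m=2: c = 196+12 = 208
i=6,m=3: c = 208+18 = 226
i=6,m=4: c = 226+24 = 250
i=6,m=5: c = 250+30 = 280

280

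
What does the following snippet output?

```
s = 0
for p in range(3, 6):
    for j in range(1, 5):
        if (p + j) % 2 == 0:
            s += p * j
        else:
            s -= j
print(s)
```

40

p=3,j=1: even sum, s = 0+3 = 3
p=3,j=2: odd sum, s = 3-2 = 1
p=3,j=3: even sum, s = 1+9 = 10
p=3,j=4: odd sum, s = 10-4 = 6
p=4,j=1: odd sum, s = 6-1 = 5
p=4,j=2: even sum, s = 5+8 = 13
p=4,j=3: odd sum, s = 13-3 = 10
p=4,j=4: even sum, s = 10+16 = 26
p=5,j=1: even sum, s = 26+5 = 31
p=5,j=2: odd sum, s = 31-2 = 29
p=5,j=3: even sum, s = 29+15 = 44
p=5,j=4: odd sum, s = 44-4 = 40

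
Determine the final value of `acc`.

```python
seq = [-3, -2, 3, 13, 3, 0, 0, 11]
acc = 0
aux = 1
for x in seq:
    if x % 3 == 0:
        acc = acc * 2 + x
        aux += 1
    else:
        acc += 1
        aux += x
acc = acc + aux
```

x=-3: %3==0, acc = 0*2+(-3) = -3; aux=2
x=-2: not %3==0, acc = (-3)+1 = -2; aux=0
x=3: %3==0, acc = (-2)*2+3 = -1; aux=1
x=13: not %3==0, acc = (-1)+1 = 0; aux=14
x=3: %3==0, acc = 0*2+3 = 3; aux=15
x=0: %3==0, acc = 3*2+0 = 6; aux=16
x=0: %3==0, acc = 6*2+0 = 12; aux=17
x=11: not %3==0, acc = 12+1 = 13; aux=28
acc+aux = 13+28 = 41

41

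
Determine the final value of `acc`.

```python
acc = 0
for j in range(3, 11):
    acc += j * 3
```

j=3: acc = 0+3*3 = 9
j=4: acc = 9+4*3 = 21
j=5: acc = 21+5*3 = 36
j=6: acc = 36+6*3 = 54
j=7: acc = 54+7*3 = 75
j=8: acc = 75+8*3 = 99
j=9: acc = 99+9*3 = 126
j=10: acc = 126+10*3 = 156

156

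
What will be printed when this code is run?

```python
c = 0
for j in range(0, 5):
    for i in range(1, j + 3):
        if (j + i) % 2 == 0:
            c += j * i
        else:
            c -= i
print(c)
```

j=0,i=1: odd sum, c = 0-1 = -1
j=0,i=2: even sum, c = (-1)+0 = -1
j=1,i=1: even sum, c = (-1)+1 = 0
j=1,i=2: odd sum, c = 0-2 = -2
j=1,i=3: even sum, c = (-2)+3 = 1
j=2,i=1: odd sum, c = 1-1 = 0
j=2,i=2: even sum, c = 0+4 = 4
j=2,i=3: odd sum, c = 4-3 = 1
j=2,i=4: even sum, c = 1+8 = 9
j=3,i=1: even sum, c = 9+3 = 12
j=3,i=2: odd sum, c = 12-2 = 10
j=3,i=3: even sum, c = 10+9 = 19
j=3,i=4: odd sum, c = 19-4 = 15
j=3,i=5: even sum, c = 15+15 = 30
j=4,i=1: odd sum, c = 30-1 = 29
j=4,i=2: even sum, c = 29+8 = 37
j=4,i=3: odd sum, c = 37-3 = 34
j=4,i=4: even sum, c = 34+16 = 50
j=4,i=5: odd sum, c = 50-5 = 45
j=4,i=6: even sum, c = 45+24 = 69

69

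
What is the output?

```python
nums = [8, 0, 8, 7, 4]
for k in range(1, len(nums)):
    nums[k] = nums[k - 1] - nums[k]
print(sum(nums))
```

k=1: nums[1] = 8-0 = 8 → [8, 8, 8, 7, 4]
k=2: nums[2] = 8-8 = 0 → [8, 8, 0, 7, 4]
k=3: nums[3] = 0-7 = -7 → [8, 8, 0, -7, 4]
k=4: nums[4] = (-7)-4 = -11 → [8, 8, 0, -7, -11]
sum = -2

-2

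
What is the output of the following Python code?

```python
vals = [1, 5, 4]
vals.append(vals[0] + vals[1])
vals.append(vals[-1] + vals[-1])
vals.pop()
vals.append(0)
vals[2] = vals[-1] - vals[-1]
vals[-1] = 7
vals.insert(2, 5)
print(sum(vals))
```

24

append vals[0]+vals[1] = 1+5 = 6 → [1, 5, 4, 6]
append vals[-1]+vals[-1] = 6+6 = 12 → [1, 5, 4, 6, 12]
pop() removes 12 → [1, 5, 4, 6]
append 0 → [1, 5, 4, 6, 0]
vals[2] = vals[-1]-vals[-1] = 0-0 = 0 → [1, 5, 0, 6, 0]
vals[-1] = 7 → [1, 5, 0, 6, 7]
insert 5 at 2 → [1, 5, 5, 0, 6, 7]
sum = 24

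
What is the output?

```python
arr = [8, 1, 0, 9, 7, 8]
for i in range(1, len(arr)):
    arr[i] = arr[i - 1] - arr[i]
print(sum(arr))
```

i=1: arr[1] = 8-1 = 7 → [8, 7, 0, 9, 7, 8]
i=2: arr[2] = 7-0 = 7 → [8, 7, 7, 9, 7, 8]
i=3: arr[3] = 7-9 = -2 → [8, 7, 7, -2, 7, 8]
i=4: arr[4] = (-2)-7 = -9 → [8, 7, 7, -2, -9, 8]
i=5: arr[5] = (-9)-8 = -17 → [8, 7, 7, -2, -9, -17]
sum = -6

-6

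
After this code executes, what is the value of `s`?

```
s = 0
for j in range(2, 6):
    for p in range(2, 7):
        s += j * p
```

j=2,p=2: s = 0+4 = 4
j=2,p=3: s = 4+6 = 10
j=2,p=4: s = 10+8 = 18
j=2,p=5: s = 18+10 = 28
j=2,p=6: s = 28+12 = 40
j=3,p=2: s = 40+6 = 46
j=3,p=3: s = 46+9 = 55
j=3,p=4: s = 55+12 = 67
j=3,p=5: s = 67+15 = 82
j=3,p=6: s = 82+18 = 100
j=4,p=2: s = 100+8 = 108
j=4,p=3: s = 108+12 = 120
j=4,p=4: s = 120+16 = 136
j=4,p=5: s = 136+20 = 156
j=4,p=6: s = 156+24 = 180
j=5,p=2: s = 180+10 = 190
j=5,p=3: s = 190+15 = 205
j=5,p=4: s = 205+20 = 225
j=5,p=5: s = 225+25 = 250
j=5,p=6: s = 250+30 = 280

280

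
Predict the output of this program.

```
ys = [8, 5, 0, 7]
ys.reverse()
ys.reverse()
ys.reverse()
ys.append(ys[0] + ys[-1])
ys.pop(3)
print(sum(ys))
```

reverse → [7, 0, 5, 8]
reverse → [8, 5, 0, 7]
reverse → [7, 0, 5, 8]
append ys[0]+ys[-1] = 7+8 = 15 → [7, 0, 5, 8, 15]
pop(3) removes 8 → [7, 0, 5, 15]
sum = 27

27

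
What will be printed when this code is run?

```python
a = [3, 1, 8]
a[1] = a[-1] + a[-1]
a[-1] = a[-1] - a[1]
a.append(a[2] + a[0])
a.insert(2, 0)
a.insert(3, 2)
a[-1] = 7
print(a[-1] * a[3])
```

14

a[1] = a[-1]+a[-1] = 8+8 = 16 → [3, 16, 8]
a[-1] = a[-1]-a[1] = 8-16 = -8 → [3, 16, -8]
append a[2]+a[0] = (-8)+3 = -5 → [3, 16, -8, -5]
insert 0 at 2 → [3, 16, 0, -8, -5]
insert 2 at 3 → [3, 16, 0, 2, -8, -5]
a[-1] = 7 → [3, 16, 0, 2, -8, 7]
a[-1]*a[3] = 7*2 = 14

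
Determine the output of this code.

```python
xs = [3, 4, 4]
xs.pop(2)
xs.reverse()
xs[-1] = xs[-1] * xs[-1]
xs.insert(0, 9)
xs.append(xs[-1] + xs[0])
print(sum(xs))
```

40

pop(2) removes 4 → [3, 4]
reverse → [4, 3]
xs[-1] = xs[-1]*xs[-1] = 3*3 = 9 → [4, 9]
insert 9 at 0 → [9, 4, 9]
append xs[-1]+xs[0] = 9+9 = 18 → [9, 4, 9, 18]
sum = 40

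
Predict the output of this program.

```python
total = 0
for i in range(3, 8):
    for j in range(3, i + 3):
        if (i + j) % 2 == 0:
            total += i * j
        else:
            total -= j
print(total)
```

360

i=3,j=3: even sum, total = 0+9 = 9
i=3,j=4: odd sum, total = 9-4 = 5
i=3,j=5: even sum, total = 5+15 = 20
i=4,j=3: odd sum, total = 20-3 = 17
i=4,j=4: even sum, total = 17+16 = 33
i=4,j=5: odd sum, total = 33-5 = 28
i=4,j=6: even sum, total = 28+24 = 52
i=5,j=3: even sum, total = 52+15 = 67
i=5,j=4: odd sum, total = 67-4 = 63
i=5,j=5: even sum, total = 63+25 = 88
i=5,j=6: odd sum, total = 88-6 = 82
i=5,j=7: even sum, total = 82+35 = 117
i=6,j=3: odd sum, total = 117-3 = 114
i=6,j=4: even sum, total = 114+24 = 138
i=6,j=5: odd sum, total = 138-5 = 133
i=6,j=6: even sum, total = 133+36 = 169
i=6,j=7: odd sum, total = 169-7 = 162
i=6,j=8: even sum, total = 162+48 = 210
i=7,j=3: even sum, total = 210+21 = 231
i=7,j=4: odd sum, total = 231-4 = 227
i=7,j=5: even sum, total = 227+35 = 262
i=7,j=6: odd sum, total = 262-6 = 256
i=7,j=7: even sum, total = 256+49 = 305
i=7,j=8: odd sum, total = 305-8 = 297
i=7,j=9: even sum, total = 297+63 = 360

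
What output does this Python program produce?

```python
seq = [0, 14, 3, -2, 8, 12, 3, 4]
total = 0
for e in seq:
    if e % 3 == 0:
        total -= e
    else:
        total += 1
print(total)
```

-14

e=0: %3==0, total = 0-0 = 0
e=14: not %3==0, total = 0+1 = 1
e=3: %3==0, total = 1-3 = -2
e=-2: not %3==0, total = (-2)+1 = -1
e=8: not %3==0, total = (-1)+1 = 0
e=12: %3==0, total = 0-12 = -12
e=3: %3==0, total = (-12)-3 = -15
e=4: not %3==0, total = (-15)+1 = -14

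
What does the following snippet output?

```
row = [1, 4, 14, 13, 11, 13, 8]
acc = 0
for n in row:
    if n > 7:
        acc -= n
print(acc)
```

n=1: not >7
n=4: not >7
n=14: >7, acc = 0-14 = -14
n=13: >7, acc = (-14)-13 = -27
n=11: >7, acc = (-27)-11 = -38
n=13: >7, acc = (-38)-13 = -51
n=8: >7, acc = (-51)-8 = -59

-59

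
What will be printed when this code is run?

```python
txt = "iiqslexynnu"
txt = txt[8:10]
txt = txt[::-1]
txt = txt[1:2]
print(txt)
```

n

slice [8:10] → 'nn'
reverse → 'nn'
slice [1:2] → 'n'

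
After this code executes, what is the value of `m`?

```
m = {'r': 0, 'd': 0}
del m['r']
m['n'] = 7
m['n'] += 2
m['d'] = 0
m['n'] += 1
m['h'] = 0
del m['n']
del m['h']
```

del 'r' → {'d': 0}
m['n'] = 7 → {'d': 0, 'n': 7}
m['n'] = 7+2 = 9 → {'d': 0, 'n': 9}
m['d'] = 0 → {'d': 0, 'n': 9}
m['n'] = 9+1 = 10 → {'d': 0, 'n': 10}
m['h'] = 0 → {'d': 0, 'n': 10, 'h': 0}
del 'n' → {'d': 0, 'h': 0}
del 'h' → {'d': 0}

{'d': 0}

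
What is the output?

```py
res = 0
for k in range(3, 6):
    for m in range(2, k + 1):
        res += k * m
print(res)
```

k=3,m=2: res = 0+6 = 6
k=3,m=3: res = 6+9 = 15
k=4,m=2: res = 15+8 = 23
k=4,m=3: res = 23+12 = 35
k=4,m=4: res = 35+16 = 51
k=5,m=2: res = 51+10 = 61
k=5,m=3: res = 61+15 = 76
k=5,m=4: res = 76+20 = 96
k=5,m=5: res = 96+25 = 121

121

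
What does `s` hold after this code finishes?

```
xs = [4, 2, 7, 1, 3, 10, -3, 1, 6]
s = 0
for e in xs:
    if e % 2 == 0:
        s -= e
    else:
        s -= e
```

-31

e=4: even, s = 0-4 = -4
e=2: even, s = (-4)-2 = -6
e=7: not even, s = (-6)-7 = -13
e=1: not even, s = (-13)-1 = -14
e=3: not even, s = (-14)-3 = -17
e=10: even, s = (-17)-10 = -27
e=-3: not even, s = (-27)-(-3) = -24
e=1: not even, s = (-24)-1 = -25
e=6: even, s = (-25)-6 = -31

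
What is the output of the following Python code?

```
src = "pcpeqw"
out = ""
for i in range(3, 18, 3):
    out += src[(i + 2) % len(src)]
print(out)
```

wpwpw

i=3: add src[5]='w' → 'w'
i=6: add src[2]='p' → 'wp'
i=9: add src[5]='w' → 'wpw'
i=12: add src[2]='p' → 'wpwp'
i=15: add src[5]='w' → 'wpwpw'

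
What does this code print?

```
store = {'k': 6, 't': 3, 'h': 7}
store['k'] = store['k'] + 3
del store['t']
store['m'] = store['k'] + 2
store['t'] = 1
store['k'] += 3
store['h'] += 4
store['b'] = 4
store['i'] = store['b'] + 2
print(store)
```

{'k': 12, 'h': 11, 'm': 11, 't': 1, 'b': 4, 'i': 6}

store['k'] = store['k']+3 = 9 → {'k': 9, 't': 3, 'h': 7}
del 't' → {'k': 9, 'h': 7}
store['m'] = store['k']+2 = 11 → {'k': 9, 'h': 7, 'm': 11}
store['t'] = 1 → {'k': 9, 'h': 7, 'm': 11, 't': 1}
store['k'] = 9+3 = 12 → {'k': 12, 'h': 7, 'm': 11, 't': 1}
store['h'] = 7+4 = 11 → {'k': 12, 'h': 11, 'm': 11, 't': 1}
store['b'] = 4 → {'k': 12, 'h': 11, 'm': 11, 't': 1, 'b': 4}
store['i'] = store['b']+2 = 6 → {'k': 12, 'h': 11, 'm': 11, 't': 1, 'b': 4, 'i': 6}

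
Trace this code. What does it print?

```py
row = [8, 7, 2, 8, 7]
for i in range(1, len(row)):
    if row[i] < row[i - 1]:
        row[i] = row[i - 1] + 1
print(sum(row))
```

i=1: 7<8, row[1] = 8+1 = 9 → [8, 9, 2, 8, 7]
i=2: 2<9, row[2] = 9+1 = 10 → [8, 9, 10, 8, 7]
i=3: 8<10, row[3] = 10+1 = 11 → [8, 9, 10, 11, 7]
i=4: 7<11, row[4] = 11+1 = 12 → [8, 9, 10, 11, 12]
sum = 50

50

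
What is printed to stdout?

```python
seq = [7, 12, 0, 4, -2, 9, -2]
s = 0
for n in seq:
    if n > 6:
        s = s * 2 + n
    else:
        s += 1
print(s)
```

68

n=7: >6, s = 0*2+7 = 7
n=12: >6, s = 7*2+12 = 26
n=0: not >6, s = 26+1 = 27
n=4: not >6, s = 27+1 = 28
n=-2: not >6, s = 28+1 = 29
n=9: >6, s = 29*2+9 = 67
n=-2: not >6, s = 67+1 = 68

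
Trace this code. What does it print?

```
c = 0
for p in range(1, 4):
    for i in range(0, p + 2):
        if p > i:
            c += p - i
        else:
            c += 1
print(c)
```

16

p=1,i=0: 1>0, c = 0+1 = 1
p=1,i=1: not 1>1, c = 1+1 = 2
p=1,i=2: not 1>2, c = 2+1 = 3
p=2,i=0: 2>0, c = 3+2 = 5
p=2,i=1: 2>1, c = 5+1 = 6
p=2,i=2: not 2>2, c = 6+1 = 7
p=2,i=3: not 2>3, c = 7+1 = 8
p=3,i=0: 3>0, c = 8+3 = 11
p=3,i=1: 3>1, c = 11+2 = 13
p=3,i=2: 3>2, c = 13+1 = 14
p=3,i=3: not 3>3, c = 14+1 = 15
p=3,i=4: not 3>4, c = 15+1 = 16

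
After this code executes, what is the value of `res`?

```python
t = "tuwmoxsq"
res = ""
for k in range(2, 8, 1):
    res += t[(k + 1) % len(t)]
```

k=2: add t[3]='m' → 'm'
k=3: add t[4]='o' → 'mo'
k=4: add t[5]='x' → 'mox'
k=5: add t[6]='s' → 'moxs'
k=6: add t[7]='q' → 'moxsq'
k=7: add t[0]='t' → 'moxsqt'

'moxsqt'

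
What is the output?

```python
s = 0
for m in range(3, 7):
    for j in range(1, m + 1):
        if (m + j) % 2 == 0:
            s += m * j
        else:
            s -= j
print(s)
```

m=3,j=1: even sum, s = 0+3 = 3
m=3,j=2: odd sum, s = 3-2 = 1
m=3,j=3: even sum, s = 1+9 = 10
m=4,j=1: odd sum, s = 10-1 = 9
m=4,j=2: even sum, s = 9+8 = 17
m=4,j=3: odd sum, s = 17-3 = 14
m=4,j=4: even sum, s = 14+16 = 30
m=5,j=1: even sum, s = 30+5 = 35
m=5,j=2: odd sum, s = 35-2 = 33
m=5,j=3: even sum, s = 33+15 = 48
m=5,j=4: odd sum, s = 48-4 = 44
m=5,j=5: even sum, s = 44+25 = 69
m=6,j=1: odd sum, s = 69-1 = 68
m=6,j=2: even sum, s = 68+12 = 80
m=6,j=3: odd sum, s = 80-3 = 77
m=6,j=4: even sum, s = 77+24 = 101
m=6,j=5: odd sum, s = 101-5 = 96
m=6,j=6: even sum, s = 96+36 = 132

132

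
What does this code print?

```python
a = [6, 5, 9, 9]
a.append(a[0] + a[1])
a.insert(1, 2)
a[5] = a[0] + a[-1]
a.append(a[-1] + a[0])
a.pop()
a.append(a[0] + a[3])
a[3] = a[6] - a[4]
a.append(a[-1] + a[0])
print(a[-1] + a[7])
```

42

append a[0]+a[1] = 6+5 = 11 → [6, 5, 9, 9, 11]
insert 2 at 1 → [6, 2, 5, 9, 9, 11]
a[5] = a[0]+a[-1] = 6+11 = 17 → [6, 2, 5, 9, 9, 17]
append a[-1]+a[0] = 17+6 = 23 → [6, 2, 5, 9, 9, 17, 23]
pop() removes 23 → [6, 2, 5, 9, 9, 17]
append a[0]+a[3] = 6+9 = 15 → [6, 2, 5, 9, 9, 17, 15]
a[3] = a[6]-a[4] = 15-9 = 6 → [6, 2, 5, 6, 9, 17, 15]
append a[-1]+a[0] = 15+6 = 21 → [6, 2, 5, 6, 9, 17, 15, 21]
a[-1]+a[7] = 21+21 = 42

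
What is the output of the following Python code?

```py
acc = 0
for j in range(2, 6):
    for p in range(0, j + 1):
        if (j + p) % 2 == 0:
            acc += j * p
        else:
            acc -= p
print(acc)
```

72

j=2,p=0: even sum, acc = 0+0 = 0
j=2,p=1: odd sum, acc = 0-1 = -1
j=2,p=2: even sum, acc = (-1)+4 = 3
j=3,p=0: odd sum, acc = 3-0 = 3
j=3,p=1: even sum, acc = 3+3 = 6
j=3,p=2: odd sum, acc = 6-2 = 4
j=3,p=3: even sum, acc = 4+9 = 13
j=4,p=0: even sum, acc = 13+0 = 13
j=4,p=1: odd sum, acc = 13-1 = 12
j=4,p=2: even sum, acc = 12+8 = 20
j=4,p=3: odd sum, acc = 20-3 = 17
j=4,p=4: even sum, acc = 17+16 = 33
j=5,p=0: odd sum, acc = 33-0 = 33
j=5,p=1: even sum, acc = 33+5 = 38
j=5,p=2: odd sum, acc = 38-2 = 36
j=5,p=3: even sum, acc = 36+15 = 51
j=5,p=4: odd sum, acc = 51-4 = 47
j=5,p=5: even sum, acc = 47+25 = 72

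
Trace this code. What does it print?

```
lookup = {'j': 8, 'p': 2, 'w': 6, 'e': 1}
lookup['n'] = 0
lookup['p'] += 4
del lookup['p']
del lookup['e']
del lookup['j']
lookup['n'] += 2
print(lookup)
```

{'w': 6, 'n': 2}

lookup['n'] = 0 → {'j': 8, 'p': 2, 'w': 6, 'e': 1, 'n': 0}
lookup['p'] = 2+4 = 6 → {'j': 8, 'p': 6, 'w': 6, 'e': 1, 'n': 0}
del 'p' → {'j': 8, 'w': 6, 'e': 1, 'n': 0}
del 'e' → {'j': 8, 'w': 6, 'n': 0}
del 'j' → {'w': 6, 'n': 0}
lookup['n'] = 0+2 = 2 → {'w': 6, 'n': 2}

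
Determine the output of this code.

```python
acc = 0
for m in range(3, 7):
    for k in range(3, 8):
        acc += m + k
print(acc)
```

m=3,k=3: acc = 0+6 = 6
m=3,k=4: acc = 6+7 = 13
m=3,k=5: acc = 13+8 = 21
m=3,k=6: acc = 21+9 = 30
m=3,k=7: acc = 30+10 = 40
m=4,k=3: acc = 40+7 = 47
m=4,k=4: acc = 47+8 = 55
m=4,k=5: acc = 55+9 = 64
m=4,k=6: acc = 64+10 = 74
m=4,k=7: acc = 74+11 = 85
m=5,k=3: acc = 85+8 = 93
m=5,k=4: acc = 93+9 = 102
m=5,k=5: acc = 102+10 = 112
m=5,k=6: acc = 112+11 = 123
m=5,k=7: acc = 123+12 = 135
m=6,k=3: acc = 135+9 = 144
m=6,k=4: acc = 144+10 = 154
m=6,k=5: acc = 154+11 = 165
m=6,k=6: acc = 165+12 = 177
m=6,k=7: acc = 177+13 = 190

190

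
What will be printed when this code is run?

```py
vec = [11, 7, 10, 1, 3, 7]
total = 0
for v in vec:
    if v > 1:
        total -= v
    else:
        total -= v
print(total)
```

v=11: >1, total = 0-11 = -11
v=7: >1, total = (-11)-7 = -18
v=10: >1, total = (-18)-10 = -28
v=1: not >1, total = (-28)-1 = -29
v=3: >1, total = (-29)-3 = -32
v=7: >1, total = (-32)-7 = -39

-39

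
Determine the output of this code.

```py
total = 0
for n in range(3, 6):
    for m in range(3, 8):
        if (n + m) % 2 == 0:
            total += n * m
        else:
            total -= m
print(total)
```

125

n=3,m=3: even sum, total = 0+9 = 9
n=3,m=4: odd sum, total = 9-4 = 5
n=3,m=5: even sum, total = 5+15 = 20
n=3,m=6: odd sum, total = 20-6 = 14
n=3,m=7: even sum, total = 14+21 = 35
n=4,m=3: odd sum, total = 35-3 = 32
n=4,m=4: even sum, total = 32+16 = 48
n=4,m=5: odd sum, total = 48-5 = 43
n=4,m=6: even sum, total = 43+24 = 67
n=4,m=7: odd sum, total = 67-7 = 60
n=5,m=3: even sum, total = 60+15 = 75
n=5,m=4: odd sum, total = 75-4 = 71
n=5,m=5: even sum, total = 71+25 = 96
n=5,m=6: odd sum, total = 96-6 = 90
n=5,m=7: even sum, total = 90+35 = 125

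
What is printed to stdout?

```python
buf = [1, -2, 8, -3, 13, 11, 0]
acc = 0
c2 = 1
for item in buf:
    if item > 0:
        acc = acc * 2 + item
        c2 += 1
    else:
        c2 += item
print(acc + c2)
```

item=1: >0, acc = 0*2+1 = 1; c2=2
item=-2: not >0; c2=0
item=8: >0, acc = 1*2+8 = 10; c2=1
item=-3: not >0; c2=-2
item=13: >0, acc = 10*2+13 = 33; c2=-1
item=11: >0, acc = 33*2+11 = 77; c2=0
item=0: not >0; c2=0
acc+c2 = 77+0 = 77

77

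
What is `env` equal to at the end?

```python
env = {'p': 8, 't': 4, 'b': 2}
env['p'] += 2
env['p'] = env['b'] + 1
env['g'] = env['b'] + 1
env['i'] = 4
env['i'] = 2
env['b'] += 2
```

{'p': 3, 't': 4, 'b': 4, 'g': 3, 'i': 2}

env['p'] = 8+2 = 10 → {'p': 10, 't': 4, 'b': 2}
env['p'] = env['b']+1 = 3 → {'p': 3, 't': 4, 'b': 2}
env['g'] = env['b']+1 = 3 → {'p': 3, 't': 4, 'b': 2, 'g': 3}
env['i'] = 4 → {'p': 3, 't': 4, 'b': 2, 'g': 3, 'i': 4}
env['i'] = 2 → {'p': 3, 't': 4, 'b': 2, 'g': 3, 'i': 2}
env['b'] = 2+2 = 4 → {'p': 3, 't': 4, 'b': 4, 'g': 3, 'i': 2}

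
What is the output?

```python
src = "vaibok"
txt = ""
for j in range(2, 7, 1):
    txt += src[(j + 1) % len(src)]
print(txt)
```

j=2: add src[3]='b' → 'b'
j=3: add src[4]='o' → 'bo'
j=4: add src[5]='k' → 'bok'
j=5: add src[0]='v' → 'bokv'
j=6: add src[1]='a' → 'bokva'

bokva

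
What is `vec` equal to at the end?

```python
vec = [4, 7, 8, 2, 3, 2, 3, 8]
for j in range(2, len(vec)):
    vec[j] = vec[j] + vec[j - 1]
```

j=2: vec[2] = 8+7 = 15 → [4, 7, 15, 2, 3, 2, 3, 8]
j=3: vec[3] = 2+15 = 17 → [4, 7, 15, 17, 3, 2, 3, 8]
j=4: vec[4] = 3+17 = 20 → [4, 7, 15, 17, 20, 2, 3, 8]
j=5: vec[5] = 2+20 = 22 → [4, 7, 15, 17, 20, 22, 3, 8]
j=6: vec[6] = 3+22 = 25 → [4, 7, 15, 17, 20, 22, 25, 8]
j=7: vec[7] = 8+25 = 33 → [4, 7, 15, 17, 20, 22, 25, 33]

[4, 7, 15, 17, 20, 22, 25, 33]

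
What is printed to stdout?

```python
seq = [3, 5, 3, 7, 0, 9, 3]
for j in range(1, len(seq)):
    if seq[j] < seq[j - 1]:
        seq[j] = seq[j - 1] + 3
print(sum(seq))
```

j=1: 5>=3, unchanged → [3, 5, 3, 7, 0, 9, 3]
j=2: 3<5, seq[2] = 5+3 = 8 → [3, 5, 8, 7, 0, 9, 3]
j=3: 7<8, seq[3] = 8+3 = 11 → [3, 5, 8, 11, 0, 9, 3]
j=4: 0<11, seq[4] = 11+3 = 14 → [3, 5, 8, 11, 14, 9, 3]
j=5: 9<14, seq[5] = 14+3 = 17 → [3, 5, 8, 11, 14, 17, 3]
j=6: 3<17, seq[6] = 17+3 = 20 → [3, 5, 8, 11, 14, 17, 20]
sum = 78

78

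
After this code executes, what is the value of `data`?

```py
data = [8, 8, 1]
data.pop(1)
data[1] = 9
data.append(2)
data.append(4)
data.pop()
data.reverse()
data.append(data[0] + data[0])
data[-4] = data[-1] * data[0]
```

pop(1) removes 8 → [8, 1]
data[1] = 9 → [8, 9]
append 2 → [8, 9, 2]
append 4 → [8, 9, 2, 4]
pop() removes 4 → [8, 9, 2]
reverse → [2, 9, 8]
append data[0]+data[0] = 2+2 = 4 → [2, 9, 8, 4]
data[-4] = data[-1]*data[0] = 4*2 = 8 → [8, 9, 8, 4]

[8, 9, 8, 4]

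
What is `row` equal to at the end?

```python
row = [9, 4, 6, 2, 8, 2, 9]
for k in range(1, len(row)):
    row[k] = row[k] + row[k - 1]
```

k=1: row[1] = 4+9 = 13 → [9, 13, 6, 2, 8, 2, 9]
k=2: row[2] = 6+13 = 19 → [9, 13, 19, 2, 8, 2, 9]
k=3: row[3] = 2+19 = 21 → [9, 13, 19, 21, 8, 2, 9]
k=4: row[4] = 8+21 = 29 → [9, 13, 19, 21, 29, 2, 9]
k=5: row[5] = 2+29 = 31 → [9, 13, 19, 21, 29, 31, 9]
k=6: row[6] = 9+31 = 40 → [9, 13, 19, 21, 29, 31, 40]

[9, 13, 19, 21, 29, 31, 40]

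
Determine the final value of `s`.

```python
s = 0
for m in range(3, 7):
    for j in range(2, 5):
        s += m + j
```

90

m=3,j=2: s = 0+5 = 5
m=3,j=3: s = 5+6 = 11
m=3,j=4: s = 11+7 = 18
m=4,j=2: s = 18+6 = 24
m=4,j=3: s = 24+7 = 31
m=4,j=4: s = 31+8 = 39
m=5,j=2: s = 39+7 = 46
m=5,j=3: s = 46+8 = 54
m=5,j=4: s = 54+9 = 63
m=6,j=2: s = 63+8 = 71
m=6,j=3: s = 71+9 = 80
m=6,j=4: s = 80+10 = 90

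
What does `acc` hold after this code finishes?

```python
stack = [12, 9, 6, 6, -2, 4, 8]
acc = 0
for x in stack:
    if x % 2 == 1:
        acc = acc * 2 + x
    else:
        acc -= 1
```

2

x=12: not odd, acc = 0-1 = -1
x=9: odd, acc = (-1)*2+9 = 7
x=6: not odd, acc = 7-1 = 6
x=6: not odd, acc = 6-1 = 5
x=-2: not odd, acc = 5-1 = 4
x=4: not odd, acc = 4-1 = 3
x=8: not odd, acc = 3-1 = 2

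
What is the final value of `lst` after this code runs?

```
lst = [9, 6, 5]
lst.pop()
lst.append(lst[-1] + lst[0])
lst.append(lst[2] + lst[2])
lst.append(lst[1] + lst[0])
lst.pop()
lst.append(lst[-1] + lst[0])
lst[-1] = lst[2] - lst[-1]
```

pop() removes 5 → [9, 6]
append lst[-1]+lst[0] = 6+9 = 15 → [9, 6, 15]
append lst[2]+lst[2] = 15+15 = 30 → [9, 6, 15, 30]
append lst[1]+lst[0] = 6+9 = 15 → [9, 6, 15, 30, 15]
pop() removes 15 → [9, 6, 15, 30]
append lst[-1]+lst[0] = 30+9 = 39 → [9, 6, 15, 30, 39]
lst[-1] = lst[2]-lst[-1] = 15-39 = -24 → [9, 6, 15, 30, -24]

[9, 6, 15, 30, -24]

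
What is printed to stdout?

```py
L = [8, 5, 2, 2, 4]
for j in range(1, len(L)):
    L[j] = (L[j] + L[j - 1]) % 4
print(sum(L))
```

14

j=1: L[1] = (5+8)%4 = 1 → [8, 1, 2, 2, 4]
j=2: L[2] = (2+1)%4 = 3 → [8, 1, 3, 2, 4]
j=3: L[3] = (2+3)%4 = 1 → [8, 1, 3, 1, 4]
j=4: L[4] = (4+1)%4 = 1 → [8, 1, 3, 1, 1]
sum = 14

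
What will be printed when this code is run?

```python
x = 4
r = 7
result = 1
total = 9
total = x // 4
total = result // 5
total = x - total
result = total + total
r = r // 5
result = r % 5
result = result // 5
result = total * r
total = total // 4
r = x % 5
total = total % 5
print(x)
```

total = 4//4 = 1
total = 1//5 = 0
total = 4-0 = 4
result = 4+4 = 8
r = 7//5 = 1
result = 1%5 = 1
result = 1//5 = 0
result = 4*1 = 4
total = 4//4 = 1
r = 4%5 = 4
total = 1%5 = 1

4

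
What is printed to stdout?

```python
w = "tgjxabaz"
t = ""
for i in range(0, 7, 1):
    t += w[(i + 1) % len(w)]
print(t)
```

gjxabaz

i=0: add w[1]='g' → 'g'
i=1: add w[2]='j' → 'gj'
i=2: add w[3]='x' → 'gjx'
i=3: add w[4]='a' → 'gjxa'
i=4: add w[5]='b' → 'gjxab'
i=5: add w[6]='a' → 'gjxaba'
i=6: add w[7]='z' → 'gjxabaz'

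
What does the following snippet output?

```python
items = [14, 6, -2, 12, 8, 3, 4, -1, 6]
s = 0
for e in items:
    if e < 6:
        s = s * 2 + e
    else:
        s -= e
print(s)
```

-483

e=14: not <6, s = 0-14 = -14
e=6: not <6, s = (-14)-6 = -20
e=-2: <6, s = (-20)*2+(-2) = -42
e=12: not <6, s = (-42)-12 = -54
e=8: not <6, s = (-54)-8 = -62
e=3: <6, s = (-62)*2+3 = -121
e=4: <6, s = (-121)*2+4 = -238
e=-1: <6, s = (-238)*2+(-1) = -477
e=6: not <6, s = (-477)-6 = -483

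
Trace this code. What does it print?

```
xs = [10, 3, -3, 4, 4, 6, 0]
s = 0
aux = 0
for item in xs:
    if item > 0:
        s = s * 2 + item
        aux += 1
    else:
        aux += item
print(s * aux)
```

item=10: >0, s = 0*2+10 = 10; aux=1
item=3: >0, s = 10*2+3 = 23; aux=2
item=-3: not >0; aux=-1
item=4: >0, s = 23*2+4 = 50; aux=0
item=4: >0, s = 50*2+4 = 104; aux=1
item=6: >0, s = 104*2+6 = 214; aux=2
item=0: not >0; aux=2
s*aux = 214*2 = 428

428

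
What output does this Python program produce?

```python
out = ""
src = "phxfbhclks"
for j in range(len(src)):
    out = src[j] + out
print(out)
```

sklchbfxhp

j=0: prepend 'p' → 'p'
j=1: prepend 'h' → 'hp'
j=2: prepend 'x' → 'xhp'
j=3: prepend 'f' → 'fxhp'
j=4: prepend 'b' → 'bfxhp'
j=5: prepend 'h' → 'hbfxhp'
j=6: prepend 'c' → 'chbfxhp'
j=7: prepend 'l' → 'lchbfxhp'
j=8: prepend 'k' → 'klchbfxhp'
j=9: prepend 's' → 'sklchbfxhp'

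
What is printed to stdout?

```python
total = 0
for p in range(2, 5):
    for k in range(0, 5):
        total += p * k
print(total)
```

p=2,k=0: total = 0+0 = 0
p=2,k=1: total = 0+2 = 2
p=2,k=2: total = 2+4 = 6
p=2,k=3: total = 6+6 = 12
p=2,k=4: total = 12+8 = 20
p=3,k=0: total = 20+0 = 20
p=3,k=1: total = 20+3 = 23
p=3,k=2: total = 23+6 = 29
p=3,k=3: total = 29+9 = 38
p=3,k=4: total = 38+12 = 50
p=4,k=0: total = 50+0 = 50
p=4,k=1: total = 50+4 = 54
p=4,k=2: total = 54+8 = 62
p=4,k=3: total = 62+12 = 74
p=4,k=4: total = 74+16 = 90

90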